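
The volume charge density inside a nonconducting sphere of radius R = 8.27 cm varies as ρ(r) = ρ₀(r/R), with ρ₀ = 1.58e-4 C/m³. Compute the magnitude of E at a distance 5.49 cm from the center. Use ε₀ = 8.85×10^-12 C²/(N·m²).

Use a concentric Gaussian sphere at r = 5.49 cm (r < R).
Integrate the density: Q_enc = 4π ∫₀^r ρ₀(r'/R)^1 r'² dr' = 4πρ₀ r^4/(4·R) = 5.452×10^-8 C.
By Gauss's law, ∮E·dA = E·4πr² = Q_enc/ε₀.
E = |Q_enc|/(4πε₀r²) = (5.452e-8)/(4π·8.85×10^-12·(0.0549)²) = 1.63×10^5 N/C.

E ≈ 1.63×10^5 V/m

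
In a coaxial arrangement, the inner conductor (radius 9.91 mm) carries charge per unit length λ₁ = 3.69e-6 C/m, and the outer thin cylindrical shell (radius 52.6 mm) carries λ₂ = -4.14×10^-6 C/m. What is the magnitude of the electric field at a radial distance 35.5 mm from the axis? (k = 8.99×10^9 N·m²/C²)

By cylindrical symmetry E is radial; use a coaxial Gaussian cylinder of radius 35.5 mm and length L (between the conductors, 9.91 mm < r < 52.6 mm).
Only the inner wire is enclosed; the outer shell contributes nothing inside itself. λ_enc = λ₁ = 3.69e-6 C/m.
Gauss's law: E·2πrL = λ_enc L/ε₀.
E = 2k|λ_enc|/r = 2(8.99×10^9)(3.69e-6)/(0.0355) = 1.87×10^6 N/C.

E = 1.87×10^6 V/m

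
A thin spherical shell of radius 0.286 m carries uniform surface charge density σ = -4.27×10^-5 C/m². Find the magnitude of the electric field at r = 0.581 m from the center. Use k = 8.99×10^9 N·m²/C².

Use a concentric Gaussian sphere at r = 0.581 m (r > 0.286 m).
The entire shell is enclosed: Q_enc = σ·4πR² = (-4.27×10^-5)·4π·(0.286)² = -4.389×10^-5 C.
By Gauss's law, ∮E·dA = E·4πr² = Q_enc/ε₀.
E = k|Q_enc|/r² = (8.99×10^9)(4.389×10^-5)/(0.581)² = 1.17×10^6 N/C.

|E| = 1.17×10^6 N/C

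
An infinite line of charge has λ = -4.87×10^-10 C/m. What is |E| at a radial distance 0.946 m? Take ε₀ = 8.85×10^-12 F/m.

|E| ≈ 9.26 N/C

Take a coaxial cylindrical Gaussian surface of radius r = 0.946 m and length L.
Q_enc = λL, so λ_enc = -4.87e-10 C/m.
Applying ∮E·dA = Q_enc/ε₀ with the end caps contributing no flux:
E = |λ_enc|/(2πε₀r) = (4.87×10^-10)/(2π·8.85×10^-12·0.946) = 9.26 N/C.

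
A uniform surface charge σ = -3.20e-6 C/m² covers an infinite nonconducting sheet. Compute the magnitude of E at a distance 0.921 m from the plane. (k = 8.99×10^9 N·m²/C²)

By planar symmetry E is perpendicular to the sheet and uniform; use a Gaussian pillbox with flat faces of area A on each side of the sheet.
Flux Φ = 2EA and Q_enc = σA, so 2EA = σA/ε₀ ⇒ E = |σ|/(2ε₀), independent of distance.
E = 2πk|σ| = 2π(8.99×10^9)(3.20×10^-6) = 1.81e5 N/C.

|E| = 1.81×10^5 V/m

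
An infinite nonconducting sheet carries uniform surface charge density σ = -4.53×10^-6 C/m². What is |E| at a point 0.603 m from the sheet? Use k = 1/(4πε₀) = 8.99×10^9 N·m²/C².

The symmetry is planar: E is normal to the sheet and the same magnitude on both sides. Take a pillbox straddling the sheet with end-cap area A.
Only the two end caps contribute flux: Φ = 2EA. With Q_enc = σA, Gauss's law gives E = |σ|/(2ε₀).
E = 2πk|σ| = 2π(8.99×10^9)(4.53×10^-6) = 2.56×10^5 N/C.

2.56×10^5 N/C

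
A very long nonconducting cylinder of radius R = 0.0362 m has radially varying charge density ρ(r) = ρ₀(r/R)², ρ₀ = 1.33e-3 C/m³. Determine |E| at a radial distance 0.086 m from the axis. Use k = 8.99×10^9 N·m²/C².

By cylindrical symmetry E is radial; use a coaxial Gaussian cylinder of radius 0.086 m and length L (r > R, full charge per length enclosed).
λ_enc = 2π ∫₀^R ρ₀(r'/R)^2 r' dr' = 2πρ₀R²/4 = 2.738e-6 C/m.
Since E is radial and uniform over the curved surface, Φ = E·2πrL = Q_enc/ε₀ = λ_enc L/ε₀.
E = 2k|λ_enc|/r = 2(8.99×10^9)(2.738×10^-6)/(0.086) = 5.72×10^5 N/C.

E = 5.72×10^5 V/m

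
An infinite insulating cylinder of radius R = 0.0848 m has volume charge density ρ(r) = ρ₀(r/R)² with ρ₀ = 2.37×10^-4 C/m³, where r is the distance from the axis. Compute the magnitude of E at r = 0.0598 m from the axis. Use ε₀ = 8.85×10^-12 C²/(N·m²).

1.99×10^5 N/C

By cylindrical symmetry E is radial; use a coaxial Gaussian cylinder of radius 0.0598 m and length L (r < R).
Integrating ρ over the cross-section to radius r: λ_enc = (2πρ₀/R²) ∫₀^r r'^3 dr' = 2πρ₀ r^4/(4·R²) = 6.62×10^-7 C/m.
Since E is radial and uniform over the curved surface, Φ = E·2πrL = Q_enc/ε₀ = λ_enc L/ε₀.
E = |λ_enc|/(2πε₀r) = (6.62×10^-7)/(2π·8.85×10^-12·0.0598) = 1.99×10^5 N/C.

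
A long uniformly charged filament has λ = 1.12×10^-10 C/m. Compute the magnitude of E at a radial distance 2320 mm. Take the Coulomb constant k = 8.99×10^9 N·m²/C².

E ≈ 0.868 N/C

Coaxial Gaussian cylinder, radius r = 2320 mm, length L.
Q_enc = λL, so λ_enc = 1.12×10^-10 C/m.
Applying ∮E·dA = Q_enc/ε₀ with the end caps contributing no flux:
E = 2k|λ_enc|/r = 2(8.99×10^9)(1.12e-10)/(2.32) = 0.868 N/C.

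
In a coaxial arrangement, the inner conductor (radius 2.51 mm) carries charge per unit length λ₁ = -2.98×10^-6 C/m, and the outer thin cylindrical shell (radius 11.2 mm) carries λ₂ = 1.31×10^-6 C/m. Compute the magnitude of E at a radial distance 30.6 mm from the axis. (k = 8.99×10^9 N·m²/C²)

E ≈ 9.81×10^5 V/m

Coaxial Gaussian cylinder, radius r = 30.6 mm, length L (r > 11.2 mm, enclosing both).
λ_enc = λ₁ + λ₂ = (-2.98×10^-6) + (1.31×10^-6) = -1.67×10^-6 C/m.
By Gauss's law (flux through the curved wall only), E·2πrL = λ_enc L/ε₀.
E = 2k|λ_enc|/r = 2(8.99×10^9)(1.67e-6)/(0.0306) = 9.81×10^5 N/C.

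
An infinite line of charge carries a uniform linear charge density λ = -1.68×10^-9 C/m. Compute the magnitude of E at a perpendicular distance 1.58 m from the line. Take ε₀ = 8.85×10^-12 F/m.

Take a coaxial cylindrical Gaussian surface of radius r = 1.58 m and length L.
Q_enc = λL, so λ_enc = -1.68×10^-9 C/m.
Applying ∮E·dA = Q_enc/ε₀ with the end caps contributing no flux:
E = |λ_enc|/(2πε₀r) = (1.68×10^-9)/(2π·8.85×10^-12·1.58) = 19.1 N/C.

E = 19.1 N/C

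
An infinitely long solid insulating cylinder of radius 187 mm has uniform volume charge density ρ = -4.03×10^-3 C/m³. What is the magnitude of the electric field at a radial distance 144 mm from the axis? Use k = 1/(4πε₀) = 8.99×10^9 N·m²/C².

3.28×10^7 N/C

By cylindrical symmetry E is radial; use a coaxial Gaussian cylinder of radius 144 mm and length L (r < R).
Enclosed charge per unit length: λ_enc = ρ·πr² = (-4.03×10^-3)π(0.144)² = -2.625e-4 C/m.
By Gauss's law (flux through the curved wall only), E·2πrL = λ_enc L/ε₀.
E = 2k|λ_enc|/r = 2(8.99×10^9)(2.625e-4)/(0.144) = 3.28×10^7 N/C.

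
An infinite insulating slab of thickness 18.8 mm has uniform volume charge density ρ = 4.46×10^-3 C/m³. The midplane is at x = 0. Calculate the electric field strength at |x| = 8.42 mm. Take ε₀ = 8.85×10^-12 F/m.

By symmetry E is perpendicular to the slab. A Gaussian pillbox from −8.42 mm to +8.42 mm (face area A) lies entirely within the slab.
Q_enc = ρ·(2x)·A and flux = 2EA, so 2EA = 2ρxA/ε₀ ⇒ E = |ρ|x/ε₀.
E = (4.46e-3)(0.00842)/(8.85×10^-12) = 4.24×10^6 N/C.

4.24×10^6 N/C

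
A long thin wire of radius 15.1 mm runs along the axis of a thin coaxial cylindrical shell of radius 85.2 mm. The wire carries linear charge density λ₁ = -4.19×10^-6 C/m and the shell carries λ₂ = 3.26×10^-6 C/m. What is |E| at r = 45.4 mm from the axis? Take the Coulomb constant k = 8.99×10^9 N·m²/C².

1.66×10^6 V/m

By cylindrical symmetry E is radial; use a coaxial Gaussian cylinder of radius 45.4 mm and length L (between the conductors, 15.1 mm < r < 85.2 mm).
Only the inner wire is enclosed; the outer shell contributes nothing inside itself. λ_enc = λ₁ = -4.19×10^-6 C/m.
Applying ∮E·dA = Q_enc/ε₀ with the end caps contributing no flux:
E = 2k|λ_enc|/r = 2(8.99×10^9)(4.19×10^-6)/(0.0454) = 1.66×10^6 N/C.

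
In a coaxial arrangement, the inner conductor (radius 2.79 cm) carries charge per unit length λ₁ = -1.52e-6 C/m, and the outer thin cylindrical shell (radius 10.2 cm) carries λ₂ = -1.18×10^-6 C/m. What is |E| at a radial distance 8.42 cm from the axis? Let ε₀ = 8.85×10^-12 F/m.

Coaxial Gaussian cylinder, radius r = 8.42 cm, length L (between the conductors, 2.79 cm < r < 10.2 cm).
The shell at 10.2 cm lies outside the Gaussian surface, so λ_enc = λ₁ = -1.52e-6 C/m.
Gauss's law: E·2πrL = λ_enc L/ε₀.
E = |λ_enc|/(2πε₀r) = (1.52e-6)/(2π·8.85×10^-12·0.0842) = 3.25×10^5 N/C.

|E| = 3.25×10^5 V/m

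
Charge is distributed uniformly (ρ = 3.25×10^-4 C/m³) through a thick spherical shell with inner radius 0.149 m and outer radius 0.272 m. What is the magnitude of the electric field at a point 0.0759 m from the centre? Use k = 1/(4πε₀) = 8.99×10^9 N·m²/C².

|E| = 0 N/C

Use a concentric Gaussian sphere at r = 0.0759 m (r < 0.149 m, inside the empty cavity).
Q_enc = 0 (all charge lies at larger r); Gauss's law gives E = 0.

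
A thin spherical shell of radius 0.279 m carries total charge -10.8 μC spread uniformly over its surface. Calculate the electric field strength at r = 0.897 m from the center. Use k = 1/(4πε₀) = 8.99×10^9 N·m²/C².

Take a concentric spherical Gaussian surface of radius r = 0.897 m (r > 0.279 m).
The entire shell is enclosed: Q_enc = -1.08×10^-5 C.
By Gauss's law, ∮E·dA = E·4πr² = Q_enc/ε₀.
E = k|Q_enc|/r² = (8.99×10^9)(1.08×10^-5)/(0.897)² = 1.21×10^5 N/C.

|E| ≈ 1.21×10^5 V/m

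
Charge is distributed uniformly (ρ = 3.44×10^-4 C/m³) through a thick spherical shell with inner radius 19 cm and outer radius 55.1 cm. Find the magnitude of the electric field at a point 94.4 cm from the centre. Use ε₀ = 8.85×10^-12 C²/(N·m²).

E ≈ 2.33×10^6 N/C

Take a concentric spherical Gaussian surface of radius r = 94.4 cm (r > 55.1 cm, enclosing the whole shell).
Q_enc = ρ·(4π/3)(b³ − a³) = (3.44×10^-4)·(4π/3)·((0.551)³ − (0.19)³) = 2.312×10^-4 C.
By Gauss's law, ∮E·dA = E·4πr² = Q_enc/ε₀.
E = |Q_enc|/(4πε₀r²) = (2.312×10^-4)/(4π·8.85×10^-12·(0.944)²) = 2.33e6 N/C.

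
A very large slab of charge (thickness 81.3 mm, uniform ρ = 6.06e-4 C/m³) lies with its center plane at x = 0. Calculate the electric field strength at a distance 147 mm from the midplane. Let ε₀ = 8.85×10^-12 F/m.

E = 2.78e6 N/C

The point |x| = 147 mm lies outside the slab (half-thickness 0.04065 m). A symmetric pillbox spanning the full slab encloses Q_enc = ρ·d·A.
Flux = 2EA ⇒ E = |ρ|d/(2ε₀), independent of distance outside.
E = (6.06×10^-4)(0.0813)/(2·8.85×10^-12) = 2.78×10^6 N/C.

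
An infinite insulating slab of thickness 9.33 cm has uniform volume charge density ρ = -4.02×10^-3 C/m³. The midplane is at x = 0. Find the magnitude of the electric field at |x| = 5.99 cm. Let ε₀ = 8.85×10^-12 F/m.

E = 2.12×10^7 N/C

The point |x| = 5.99 cm lies outside the slab (half-thickness 0.04665 m). A symmetric pillbox spanning the full slab encloses Q_enc = ρ·d·A.
Flux = 2EA ⇒ E = |ρ|d/(2ε₀), independent of distance outside.
E = (4.02×10^-3)(0.0933)/(2·8.85×10^-12) = 2.12e7 N/C.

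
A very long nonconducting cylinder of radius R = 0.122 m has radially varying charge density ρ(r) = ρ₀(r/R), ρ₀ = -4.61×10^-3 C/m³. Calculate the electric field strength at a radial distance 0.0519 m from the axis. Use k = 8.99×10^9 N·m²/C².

Take a coaxial cylindrical Gaussian surface of radius r = 0.0519 m and length L (r < R).
λ_enc = ∫₀^r ρ(r')·2πr' dr' = (2πρ₀/R)·r^3/3 = -1.106×10^-5 C/m.
Applying ∮E·dA = Q_enc/ε₀ with the end caps contributing no flux:
E = 2k|λ_enc|/r = 2(8.99×10^9)(1.106×10^-5)/(0.0519) = 3.83e6 N/C.

|E| = 3.83×10^6 V/m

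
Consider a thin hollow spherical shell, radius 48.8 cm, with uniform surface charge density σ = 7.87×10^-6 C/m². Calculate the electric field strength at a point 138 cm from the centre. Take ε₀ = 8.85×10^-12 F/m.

1.11×10^5 N/C

By spherical symmetry E is radial; choose a Gaussian sphere of radius r = 138 cm (r > 48.8 cm).
The entire shell is enclosed: Q_enc = σ·4πR² = (7.87×10^-6)·4π·(0.488)² = 2.355×10^-5 C.
By Gauss's law, ∮E·dA = E·4πr² = Q_enc/ε₀.
E = |Q_enc|/(4πε₀r²) = (2.355×10^-5)/(4π·8.85×10^-12·(1.38)²) = 1.11×10^5 N/C.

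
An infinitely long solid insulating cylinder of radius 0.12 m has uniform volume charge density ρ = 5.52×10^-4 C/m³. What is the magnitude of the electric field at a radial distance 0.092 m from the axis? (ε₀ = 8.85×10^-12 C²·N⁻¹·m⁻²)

Coaxial Gaussian cylinder, radius r = 0.092 m, length L (r < R).
Charge inside radius r per length L is ρ·πr²·L, so λ_enc = ρπr² = 1.468×10^-5 C/m.
Gauss's law: E·2πrL = λ_enc L/ε₀.
E = |λ_enc|/(2πε₀r) = (1.468×10^-5)/(2π·8.85×10^-12·0.092) = 2.87×10^6 N/C.

|E| ≈ 2.87×10^6 V/m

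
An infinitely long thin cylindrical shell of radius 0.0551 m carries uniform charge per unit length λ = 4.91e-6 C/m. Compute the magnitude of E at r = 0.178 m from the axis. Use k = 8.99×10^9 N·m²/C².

Choose a coaxial cylinder of radius r = 0.178 m (arbitrary length L) as the Gaussian surface (r > 0.0551 m).
The full line charge is enclosed: λ_enc = 4.91×10^-6 C/m.
Gauss's law: E·2πrL = λ_enc L/ε₀.
E = 2k|λ_enc|/r = 2(8.99×10^9)(4.91×10^-6)/(0.178) = 4.96×10^5 N/C.

4.96×10^5 N/C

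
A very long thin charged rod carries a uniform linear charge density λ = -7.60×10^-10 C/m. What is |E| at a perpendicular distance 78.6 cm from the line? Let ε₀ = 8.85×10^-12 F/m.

Coaxial Gaussian cylinder, radius r = 78.6 cm, length L.
Q_enc = λL, so λ_enc = -7.60e-10 C/m.
By Gauss's law (flux through the curved wall only), E·2πrL = λ_enc L/ε₀.
E = |λ_enc|/(2πε₀r) = (7.60×10^-10)/(2π·8.85×10^-12·0.786) = 17.4 N/C.

E = 17.4 V/m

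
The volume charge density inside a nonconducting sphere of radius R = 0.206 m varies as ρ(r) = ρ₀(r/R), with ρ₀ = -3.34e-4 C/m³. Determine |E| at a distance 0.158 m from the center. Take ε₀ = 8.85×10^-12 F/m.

Take a concentric spherical Gaussian surface of radius r = 0.158 m (r < R).
Q_enc = ∫₀^r ρ(r')·4πr'² dr' = (4πρ₀/R) ∫₀^r r'^3 dr' = 4πρ₀ r^4/(4·R) = -3.174e-6 C.
Applying ∮E·dA = Q_enc/ε₀ with Φ = E(4πr²):
E = |Q_enc|/(4πε₀r²) = (3.174×10^-6)/(4π·8.85×10^-12·(0.158)²) = 1.14×10^6 N/C.

E ≈ 1.14e6 V/m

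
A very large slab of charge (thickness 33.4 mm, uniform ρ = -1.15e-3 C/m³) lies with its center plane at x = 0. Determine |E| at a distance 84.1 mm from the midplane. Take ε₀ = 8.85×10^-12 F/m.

The point |x| = 84.1 mm lies outside the slab (half-thickness 0.0167 m). A symmetric pillbox spanning the full slab encloses Q_enc = ρ·d·A.
Flux = 2EA ⇒ E = |ρ|d/(2ε₀), independent of distance outside.
E = (1.15×10^-3)(0.0334)/(2·8.85×10^-12) = 2.17×10^6 N/C.

E ≈ 2.17×10^6 N/C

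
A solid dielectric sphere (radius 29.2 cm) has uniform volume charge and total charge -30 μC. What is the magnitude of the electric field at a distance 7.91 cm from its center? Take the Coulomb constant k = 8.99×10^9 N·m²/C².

Use a concentric Gaussian sphere at r = 7.91 cm (r < R).
Only the charge within r is enclosed: Q_enc = Q·(r/R)³ = (-30 μC)·(7.91 cm/29.2 cm)³ = -5.964e-7 C.
Gauss's law: E·4πr² = Q_enc/ε₀.
E = k|Q_enc|/r² = (8.99×10^9)(5.964e-7)/(0.0791)² = 8.57e5 N/C.

|E| ≈ 8.57×10^5 N/C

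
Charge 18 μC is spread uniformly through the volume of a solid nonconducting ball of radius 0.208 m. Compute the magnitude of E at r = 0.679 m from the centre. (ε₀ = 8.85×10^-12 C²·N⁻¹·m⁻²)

Symmetry ⇒ E = E(r) r̂. Gaussian sphere of radius r = 0.679 m (r > R, so the entire charge is enclosed).
Q_enc = 18 μC = 1.80×10^-5 C.
Applying ∮E·dA = Q_enc/ε₀ with Φ = E(4πr²):
E = |Q_enc|/(4πε₀r²) = (1.80×10^-5)/(4π·8.85×10^-12·(0.679)²) = 3.51e5 N/C.

E ≈ 3.51×10^5 N/C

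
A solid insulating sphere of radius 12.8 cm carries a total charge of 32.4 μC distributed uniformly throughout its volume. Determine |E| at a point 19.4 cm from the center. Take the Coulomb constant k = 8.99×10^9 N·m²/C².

|E| = 7.74×10^6 N/C

Use a concentric Gaussian sphere at r = 19.4 cm (r > R, so the entire charge is enclosed).
Q_enc = 32.4 μC = 3.24×10^-5 C.
By Gauss's law, ∮E·dA = E·4πr² = Q_enc/ε₀.
E = k|Q_enc|/r² = (8.99×10^9)(3.24×10^-5)/(0.194)² = 7.74×10^6 N/C.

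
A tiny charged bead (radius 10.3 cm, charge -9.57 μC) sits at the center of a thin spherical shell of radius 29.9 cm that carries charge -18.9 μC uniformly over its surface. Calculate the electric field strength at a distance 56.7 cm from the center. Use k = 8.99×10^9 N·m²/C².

By spherical symmetry E is radial; choose a Gaussian sphere of radius r = 56.7 cm (r > 29.9 cm, enclosing both).
Q_enc = (-9.57 μC) + (-18.9 μC) = -2.847e-5 C.
Applying ∮E·dA = Q_enc/ε₀ with Φ = E(4πr²):
E = k|Q_enc|/r² = (8.99×10^9)(2.847×10^-5)/(0.567)² = 7.96×10^5 N/C.

|E| ≈ 7.96×10^5 N/C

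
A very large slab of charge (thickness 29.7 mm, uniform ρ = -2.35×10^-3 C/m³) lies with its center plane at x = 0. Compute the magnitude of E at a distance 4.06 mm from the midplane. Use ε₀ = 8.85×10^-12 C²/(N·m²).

E ≈ 1.08×10^6 N/C

By symmetry E is perpendicular to the slab. A Gaussian pillbox from −4.06 mm to +4.06 mm (face area A) lies entirely within the slab.
Q_enc = ρ·(2x)·A and flux = 2EA, so 2EA = 2ρxA/ε₀ ⇒ E = |ρ|x/ε₀.
E = (2.35×10^-3)(0.00406)/(8.85×10^-12) = 1.08e6 N/C.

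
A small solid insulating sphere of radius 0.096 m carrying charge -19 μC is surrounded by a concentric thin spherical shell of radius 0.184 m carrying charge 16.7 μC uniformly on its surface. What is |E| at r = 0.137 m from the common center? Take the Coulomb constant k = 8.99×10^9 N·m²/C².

|E| ≈ 9.10×10^6 N/C

Use a concentric Gaussian sphere at r = 0.137 m (between the bodies, 0.096 m < r < 0.184 m).
The shell at 0.184 m lies outside the Gaussian surface, so Q_enc = -19 μC = -1.90×10^-5 C.
Since E is radial and uniform over the Gaussian sphere, Φ = E·4πr² = Q_enc/ε₀.
E = k|Q_enc|/r² = (8.99×10^9)(1.90e-5)/(0.137)² = 9.10e6 N/C.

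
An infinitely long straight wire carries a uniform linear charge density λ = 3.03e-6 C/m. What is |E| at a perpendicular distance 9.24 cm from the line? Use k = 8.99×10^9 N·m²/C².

E = 5.90×10^5 N/C

Coaxial Gaussian cylinder, radius r = 9.24 cm, length L.
Q_enc = λL, so λ_enc = 3.03×10^-6 C/m.
Gauss's law: E·2πrL = λ_enc L/ε₀.
E = 2k|λ_enc|/r = 2(8.99×10^9)(3.03e-6)/(0.0924) = 5.90e5 N/C.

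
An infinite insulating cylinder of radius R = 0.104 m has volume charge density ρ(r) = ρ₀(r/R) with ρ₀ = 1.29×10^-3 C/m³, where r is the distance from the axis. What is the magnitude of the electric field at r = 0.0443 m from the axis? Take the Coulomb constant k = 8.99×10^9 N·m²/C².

Take a coaxial cylindrical Gaussian surface of radius r = 0.0443 m and length L (r < R).
λ_enc = ∫₀^r ρ(r')·2πr' dr' = (2πρ₀/R)·r^3/3 = 2.259e-6 C/m.
Applying ∮E·dA = Q_enc/ε₀ with the end caps contributing no flux:
E = 2k|λ_enc|/r = 2(8.99×10^9)(2.259e-6)/(0.0443) = 9.17×10^5 N/C.

E = 9.17e5 V/m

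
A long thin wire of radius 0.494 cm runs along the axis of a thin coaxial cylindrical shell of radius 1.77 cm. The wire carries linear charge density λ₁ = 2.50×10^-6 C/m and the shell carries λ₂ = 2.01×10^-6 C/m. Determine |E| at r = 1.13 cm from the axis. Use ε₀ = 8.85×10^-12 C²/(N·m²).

E ≈ 3.98e6 N/C

By cylindrical symmetry E is radial; use a coaxial Gaussian cylinder of radius 1.13 cm and length L (between the conductors, 0.494 cm < r < 1.77 cm).
The shell at 1.77 cm lies outside the Gaussian surface, so λ_enc = λ₁ = 2.50e-6 C/m.
Applying ∮E·dA = Q_enc/ε₀ with the end caps contributing no flux:
E = |λ_enc|/(2πε₀r) = (2.50×10^-6)/(2π·8.85×10^-12·0.0113) = 3.98×10^6 N/C.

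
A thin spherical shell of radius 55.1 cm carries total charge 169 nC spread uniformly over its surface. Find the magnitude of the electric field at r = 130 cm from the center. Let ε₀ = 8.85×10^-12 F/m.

Take a concentric spherical Gaussian surface of radius r = 130 cm (r > 55.1 cm).
The entire shell is enclosed: Q_enc = 1.69×10^-7 C.
Applying ∮E·dA = Q_enc/ε₀ with Φ = E(4πr²):
E = |Q_enc|/(4πε₀r²) = (1.69×10^-7)/(4π·8.85×10^-12·(1.3)²) = 899 N/C.

|E| = 899 N/C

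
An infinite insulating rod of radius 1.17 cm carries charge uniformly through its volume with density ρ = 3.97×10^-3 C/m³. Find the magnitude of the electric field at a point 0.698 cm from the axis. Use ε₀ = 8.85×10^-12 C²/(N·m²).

|E| = 1.57e6 N/C

Coaxial Gaussian cylinder, radius r = 0.698 cm, length L (r < R).
Charge inside radius r per length L is ρ·πr²·L, so λ_enc = ρπr² = 6.076e-7 C/m.
Gauss's law: E·2πrL = λ_enc L/ε₀.
E = |λ_enc|/(2πε₀r) = (6.076×10^-7)/(2π·8.85×10^-12·0.00698) = 1.57×10^6 N/C.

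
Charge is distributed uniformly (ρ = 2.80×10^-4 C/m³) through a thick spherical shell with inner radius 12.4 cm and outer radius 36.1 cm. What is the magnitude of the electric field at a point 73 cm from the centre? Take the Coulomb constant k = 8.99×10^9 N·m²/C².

E ≈ 8.93×10^5 N/C

By spherical symmetry E is radial; choose a Gaussian sphere of radius r = 73 cm (r > 36.1 cm, enclosing the whole shell).
Q_enc = ρ·(4π/3)(b³ − a³) = (2.80×10^-4)·(4π/3)·((0.361)³ − (0.124)³) = 5.294e-5 C.
Applying ∮E·dA = Q_enc/ε₀ with Φ = E(4πr²):
E = k|Q_enc|/r² = (8.99×10^9)(5.294e-5)/(0.73)² = 8.93e5 N/C.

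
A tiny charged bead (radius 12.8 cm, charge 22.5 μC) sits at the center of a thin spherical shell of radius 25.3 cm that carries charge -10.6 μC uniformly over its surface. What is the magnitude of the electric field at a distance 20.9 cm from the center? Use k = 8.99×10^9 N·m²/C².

E = 4.63×10^6 V/m

By spherical symmetry E is radial; choose a Gaussian sphere of radius r = 20.9 cm (between the bodies, 12.8 cm < r < 25.3 cm).
The shell at 25.3 cm lies outside the Gaussian surface, so Q_enc = 22.5 μC = 2.25×10^-5 C.
Since E is radial and uniform over the Gaussian sphere, Φ = E·4πr² = Q_enc/ε₀.
E = k|Q_enc|/r² = (8.99×10^9)(2.25e-5)/(0.209)² = 4.63×10^6 N/C.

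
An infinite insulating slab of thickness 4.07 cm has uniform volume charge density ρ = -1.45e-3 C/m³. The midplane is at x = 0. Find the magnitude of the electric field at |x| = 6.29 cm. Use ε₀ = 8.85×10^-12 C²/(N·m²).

|E| ≈ 3.33e6 V/m

The point |x| = 6.29 cm lies outside the slab (half-thickness 0.02035 m). A symmetric pillbox spanning the full slab encloses Q_enc = ρ·d·A.
Flux = 2EA ⇒ E = |ρ|d/(2ε₀), independent of distance outside.
E = (1.45×10^-3)(0.0407)/(2·8.85×10^-12) = 3.33×10^6 N/C.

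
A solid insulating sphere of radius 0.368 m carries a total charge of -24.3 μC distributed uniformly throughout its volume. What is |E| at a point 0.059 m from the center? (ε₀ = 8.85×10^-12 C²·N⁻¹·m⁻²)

|E| = 2.59×10^5 N/C

Use a concentric Gaussian sphere at r = 0.059 m (r < R).
Only the charge within r is enclosed: Q_enc = Q·(r/R)³ = (-24.3 μC)·(0.059 m/0.368 m)³ = -1.001e-7 C.
Since E is radial and uniform over the Gaussian sphere, Φ = E·4πr² = Q_enc/ε₀.
E = |Q_enc|/(4πε₀r²) = (1.001×10^-7)/(4π·8.85×10^-12·(0.059)²) = 2.59×10^5 N/C.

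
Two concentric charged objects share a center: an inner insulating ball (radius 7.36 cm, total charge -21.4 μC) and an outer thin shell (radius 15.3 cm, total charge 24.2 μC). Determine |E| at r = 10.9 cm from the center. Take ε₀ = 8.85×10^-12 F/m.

Symmetry ⇒ E = E(r) r̂. Gaussian sphere of radius r = 10.9 cm (between the bodies, 7.36 cm < r < 15.3 cm).
Only the inner charge is enclosed; the outer shell contributes nothing inside itself. Q_enc = -21.4 μC = -2.14×10^-5 C.
Since E is radial and uniform over the Gaussian sphere, Φ = E·4πr² = Q_enc/ε₀.
E = |Q_enc|/(4πε₀r²) = (2.14e-5)/(4π·8.85×10^-12·(0.109)²) = 1.62×10^7 N/C.

E ≈ 1.62e7 V/m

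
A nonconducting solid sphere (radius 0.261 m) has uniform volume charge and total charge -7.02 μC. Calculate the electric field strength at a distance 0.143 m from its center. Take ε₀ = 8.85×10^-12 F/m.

|E| = 5.08×10^5 N/C

Use a concentric Gaussian sphere at r = 0.143 m (r < R).
Only the charge within r is enclosed: Q_enc = Q·(r/R)³ = (-7.02 μC)·(0.143 m/0.261 m)³ = -1.155e-6 C.
Applying ∮E·dA = Q_enc/ε₀ with Φ = E(4πr²):
E = |Q_enc|/(4πε₀r²) = (1.155×10^-6)/(4π·8.85×10^-12·(0.143)²) = 5.08×10^5 N/C.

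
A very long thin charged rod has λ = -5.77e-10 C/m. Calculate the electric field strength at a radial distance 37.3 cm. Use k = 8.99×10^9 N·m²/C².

By cylindrical symmetry E is radial; use a coaxial Gaussian cylinder of radius 37.3 cm and length L.
Q_enc = λL, so λ_enc = -5.77×10^-10 C/m.
Gauss's law: E·2πrL = λ_enc L/ε₀.
E = 2k|λ_enc|/r = 2(8.99×10^9)(5.77×10^-10)/(0.373) = 27.8 N/C.

E = 27.8 V/m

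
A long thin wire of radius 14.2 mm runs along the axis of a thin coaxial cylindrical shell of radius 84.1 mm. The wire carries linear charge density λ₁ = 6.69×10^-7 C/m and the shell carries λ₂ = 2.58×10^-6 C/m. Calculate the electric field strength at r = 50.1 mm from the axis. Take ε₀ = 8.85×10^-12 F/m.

Coaxial Gaussian cylinder, radius r = 50.1 mm, length L (between the conductors, 14.2 mm < r < 84.1 mm).
The shell at 84.1 mm lies outside the Gaussian surface, so λ_enc = λ₁ = 6.69e-7 C/m.
Applying ∮E·dA = Q_enc/ε₀ with the end caps contributing no flux:
E = |λ_enc|/(2πε₀r) = (6.69×10^-7)/(2π·8.85×10^-12·0.0501) = 2.40×10^5 N/C.

|E| = 2.40e5 N/C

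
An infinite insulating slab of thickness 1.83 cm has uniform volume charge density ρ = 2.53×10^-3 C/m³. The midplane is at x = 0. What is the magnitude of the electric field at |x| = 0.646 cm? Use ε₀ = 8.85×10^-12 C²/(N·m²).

By symmetry E is perpendicular to the slab. A Gaussian pillbox from −0.646 cm to +0.646 cm (face area A) lies entirely within the slab.
Q_enc = ρ·(2x)·A and flux = 2EA, so 2EA = 2ρxA/ε₀ ⇒ E = |ρ|x/ε₀.
E = (2.53e-3)(0.00646)/(8.85×10^-12) = 1.85×10^6 N/C.

|E| = 1.85×10^6 N/C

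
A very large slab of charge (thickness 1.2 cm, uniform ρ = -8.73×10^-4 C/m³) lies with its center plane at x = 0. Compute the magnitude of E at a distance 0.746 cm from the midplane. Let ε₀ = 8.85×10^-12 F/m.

5.92×10^5 N/C

The point |x| = 0.746 cm lies outside the slab (half-thickness 0.006 m). A symmetric pillbox spanning the full slab encloses Q_enc = ρ·d·A.
Flux = 2EA ⇒ E = |ρ|d/(2ε₀), independent of distance outside.
E = (8.73e-4)(0.012)/(2·8.85×10^-12) = 5.92×10^5 N/C.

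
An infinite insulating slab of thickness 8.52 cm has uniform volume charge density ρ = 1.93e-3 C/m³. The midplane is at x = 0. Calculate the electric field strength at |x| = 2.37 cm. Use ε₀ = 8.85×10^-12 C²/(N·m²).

5.17e6 V/m

By symmetry E is perpendicular to the slab. A Gaussian pillbox from −2.37 cm to +2.37 cm (face area A) lies entirely within the slab.
Q_enc = ρ·(2x)·A and flux = 2EA, so 2EA = 2ρxA/ε₀ ⇒ E = |ρ|x/ε₀.
E = (1.93×10^-3)(0.0237)/(8.85×10^-12) = 5.17×10^6 N/C.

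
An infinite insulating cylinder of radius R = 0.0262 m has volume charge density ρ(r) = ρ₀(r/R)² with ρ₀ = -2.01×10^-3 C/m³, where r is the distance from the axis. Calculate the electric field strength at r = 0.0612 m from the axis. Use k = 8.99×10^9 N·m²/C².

E = 6.37e5 V/m

Coaxial Gaussian cylinder, radius r = 0.0612 m, length L (r > R, full charge per length enclosed).
λ_enc = 2π ∫₀^R ρ₀(r'/R)^2 r' dr' = 2πρ₀R²/4 = -2.167e-6 C/m.
Gauss's law: E·2πrL = λ_enc L/ε₀.
E = 2k|λ_enc|/r = 2(8.99×10^9)(2.167×10^-6)/(0.0612) = 6.37×10^5 N/C.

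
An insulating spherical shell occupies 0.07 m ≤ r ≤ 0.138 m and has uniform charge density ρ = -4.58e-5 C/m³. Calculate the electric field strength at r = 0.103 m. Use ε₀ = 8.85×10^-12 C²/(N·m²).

Use a concentric Gaussian sphere at r = 0.103 m (within the shell material, 0.07 m < r < 0.138 m).
Only the shell between 0.07 m and r is enclosed: Q_enc = ρ·(4π/3)(r³ − a³) = (-4.58e-5)·(4π/3)·((0.103)³ − (0.07)³) = -1.438×10^-7 C.
By Gauss's law, ∮E·dA = E·4πr² = Q_enc/ε₀.
E = |Q_enc|/(4πε₀r²) = (1.438×10^-7)/(4π·8.85×10^-12·(0.103)²) = 1.22e5 N/C.

|E| = 1.22e5 V/m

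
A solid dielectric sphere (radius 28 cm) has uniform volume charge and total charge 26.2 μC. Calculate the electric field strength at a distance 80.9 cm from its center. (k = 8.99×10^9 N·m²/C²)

Take a concentric spherical Gaussian surface of radius r = 80.9 cm (r > R, so the entire charge is enclosed).
Q_enc = 26.2 μC = 2.62e-5 C.
By Gauss's law, ∮E·dA = E·4πr² = Q_enc/ε₀.
E = k|Q_enc|/r² = (8.99×10^9)(2.62×10^-5)/(0.809)² = 3.60×10^5 N/C.

|E| = 3.60×10^5 N/C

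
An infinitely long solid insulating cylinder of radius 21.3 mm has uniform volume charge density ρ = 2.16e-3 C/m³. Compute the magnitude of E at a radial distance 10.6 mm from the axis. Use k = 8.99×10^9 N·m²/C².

Take a coaxial cylindrical Gaussian surface of radius r = 10.6 mm and length L (r < R).
Enclosed charge per unit length: λ_enc = ρ·πr² = (2.16×10^-3)π(0.0106)² = 7.625e-7 C/m.
By Gauss's law (flux through the curved wall only), E·2πrL = λ_enc L/ε₀.
E = 2k|λ_enc|/r = 2(8.99×10^9)(7.625×10^-7)/(0.0106) = 1.29×10^6 N/C.

E = 1.29×10^6 N/C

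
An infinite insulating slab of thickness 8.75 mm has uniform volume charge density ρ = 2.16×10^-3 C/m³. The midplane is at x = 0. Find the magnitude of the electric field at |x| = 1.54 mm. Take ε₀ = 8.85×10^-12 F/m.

3.76×10^5 N/C

By symmetry E is perpendicular to the slab. A Gaussian pillbox from −1.54 mm to +1.54 mm (face area A) lies entirely within the slab.
Q_enc = ρ·(2x)·A and flux = 2EA, so 2EA = 2ρxA/ε₀ ⇒ E = |ρ|x/ε₀.
E = (2.16×10^-3)(0.00154)/(8.85×10^-12) = 3.76×10^5 N/C.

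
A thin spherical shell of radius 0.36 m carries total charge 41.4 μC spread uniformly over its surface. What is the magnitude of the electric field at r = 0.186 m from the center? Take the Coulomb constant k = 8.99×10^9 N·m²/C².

E = 0 (no enclosed charge)

Take a concentric spherical Gaussian surface of radius r = 0.186 m (inside the shell, r < 0.36 m).
No charge lies within this surface, so Q_enc = 0 and Gauss's law gives E·4πr² = 0 ⇒ E = 0.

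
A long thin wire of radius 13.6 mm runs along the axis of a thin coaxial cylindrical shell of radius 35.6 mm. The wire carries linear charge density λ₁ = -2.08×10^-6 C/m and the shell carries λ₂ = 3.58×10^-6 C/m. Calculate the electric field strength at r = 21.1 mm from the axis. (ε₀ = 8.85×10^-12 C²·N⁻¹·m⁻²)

1.77e6 V/m

Choose a coaxial cylinder of radius r = 21.1 mm (arbitrary length L) as the Gaussian surface (between the conductors, 13.6 mm < r < 35.6 mm).
Only the inner wire is enclosed; the outer shell contributes nothing inside itself. λ_enc = λ₁ = -2.08×10^-6 C/m.
Since E is radial and uniform over the curved surface, Φ = E·2πrL = Q_enc/ε₀ = λ_enc L/ε₀.
E = |λ_enc|/(2πε₀r) = (2.08e-6)/(2π·8.85×10^-12·0.0211) = 1.77×10^6 N/C.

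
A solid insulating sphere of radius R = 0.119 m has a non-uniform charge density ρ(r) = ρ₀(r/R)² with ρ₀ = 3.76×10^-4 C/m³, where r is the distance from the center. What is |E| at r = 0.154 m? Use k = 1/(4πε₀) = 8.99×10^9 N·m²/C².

By spherical symmetry E is radial; choose a Gaussian sphere of radius r = 0.154 m (r > R, all charge enclosed).
Q_enc = 4π ∫₀^R ρ₀(r'/R)^2 r'² dr' = 4πρ₀R³/5 = 1.592e-6 C.
Applying ∮E·dA = Q_enc/ε₀ with Φ = E(4πr²):
E = k|Q_enc|/r² = (8.99×10^9)(1.592×10^-6)/(0.154)² = 6.04e5 N/C.

E = 6.04×10^5 V/m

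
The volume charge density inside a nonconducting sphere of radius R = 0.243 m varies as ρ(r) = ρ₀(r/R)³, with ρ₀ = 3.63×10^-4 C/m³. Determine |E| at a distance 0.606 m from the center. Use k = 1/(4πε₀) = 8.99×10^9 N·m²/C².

By spherical symmetry E is radial; choose a Gaussian sphere of radius r = 0.606 m (r > R, all charge enclosed).
Q_enc = 4π ∫₀^R ρ₀(r'/R)^3 r'² dr' = 4πρ₀R³/6 = 1.091×10^-5 C.
Gauss's law: E·4πr² = Q_enc/ε₀.
E = k|Q_enc|/r² = (8.99×10^9)(1.091e-5)/(0.606)² = 2.67×10^5 N/C.

E = 2.67e5 N/C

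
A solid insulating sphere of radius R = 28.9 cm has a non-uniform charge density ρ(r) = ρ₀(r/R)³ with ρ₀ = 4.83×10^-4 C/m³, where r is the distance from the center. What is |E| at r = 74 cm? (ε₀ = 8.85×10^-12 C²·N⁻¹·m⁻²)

Symmetry ⇒ E = E(r) r̂. Gaussian sphere of radius r = 74 cm (r > R, all charge enclosed).
Q_enc = 4π ∫₀^R ρ₀(r'/R)^3 r'² dr' = 4πρ₀R³/6 = 2.442×10^-5 C.
Applying ∮E·dA = Q_enc/ε₀ with Φ = E(4πr²):
E = |Q_enc|/(4πε₀r²) = (2.442×10^-5)/(4π·8.85×10^-12·(0.74)²) = 4.01×10^5 N/C.

|E| = 4.01×10^5 N/C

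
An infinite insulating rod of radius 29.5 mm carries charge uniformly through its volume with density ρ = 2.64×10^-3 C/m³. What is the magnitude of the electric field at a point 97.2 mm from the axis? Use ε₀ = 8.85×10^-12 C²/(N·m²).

E ≈ 1.34e6 N/C

By cylindrical symmetry E is radial; use a coaxial Gaussian cylinder of radius 97.2 mm and length L (r > 29.5 mm, full cross-section enclosed).
λ_enc = ρ·πR² = (2.64×10^-3)π(0.0295)² = 7.218×10^-6 C/m.
Since E is radial and uniform over the curved surface, Φ = E·2πrL = Q_enc/ε₀ = λ_enc L/ε₀.
E = |λ_enc|/(2πε₀r) = (7.218e-6)/(2π·8.85×10^-12·0.0972) = 1.34e6 N/C.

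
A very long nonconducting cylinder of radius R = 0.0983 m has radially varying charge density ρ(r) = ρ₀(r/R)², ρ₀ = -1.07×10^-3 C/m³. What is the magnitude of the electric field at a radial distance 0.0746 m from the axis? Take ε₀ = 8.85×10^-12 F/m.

Coaxial Gaussian cylinder, radius r = 0.0746 m, length L (r < R).
λ_enc = ∫₀^r ρ(r')·2πr' dr' = (2πρ₀/R²)·r^4/4 = -5.387×10^-6 C/m.
Since E is radial and uniform over the curved surface, Φ = E·2πrL = Q_enc/ε₀ = λ_enc L/ε₀.
E = |λ_enc|/(2πε₀r) = (5.387×10^-6)/(2π·8.85×10^-12·0.0746) = 1.30×10^6 N/C.

|E| ≈ 1.30e6 N/C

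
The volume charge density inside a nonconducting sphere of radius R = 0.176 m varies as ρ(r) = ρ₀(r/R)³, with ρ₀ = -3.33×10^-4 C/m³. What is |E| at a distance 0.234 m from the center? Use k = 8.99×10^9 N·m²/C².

E = 6.24×10^5 N/C

Use a concentric Gaussian sphere at r = 0.234 m (r > R, all charge enclosed).
Q_enc = 4π ∫₀^R ρ₀(r'/R)^3 r'² dr' = 4πρ₀R³/6 = -3.802e-6 C.
By Gauss's law, ∮E·dA = E·4πr² = Q_enc/ε₀.
E = k|Q_enc|/r² = (8.99×10^9)(3.802×10^-6)/(0.234)² = 6.24e5 N/C.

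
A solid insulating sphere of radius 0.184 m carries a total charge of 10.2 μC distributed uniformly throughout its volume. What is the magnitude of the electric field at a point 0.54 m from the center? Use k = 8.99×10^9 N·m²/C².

Use a concentric Gaussian sphere at r = 0.54 m (r > R, so the entire charge is enclosed).
Q_enc = 10.2 μC = 1.02×10^-5 C.
Applying ∮E·dA = Q_enc/ε₀ with Φ = E(4πr²):
E = k|Q_enc|/r² = (8.99×10^9)(1.02e-5)/(0.54)² = 3.14×10^5 N/C.

|E| = 3.14×10^5 V/m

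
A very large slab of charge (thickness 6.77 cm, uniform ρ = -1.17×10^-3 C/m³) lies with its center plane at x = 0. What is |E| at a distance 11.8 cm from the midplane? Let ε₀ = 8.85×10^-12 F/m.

E = 4.48e6 V/m

The point |x| = 11.8 cm lies outside the slab (half-thickness 0.03385 m). A symmetric pillbox spanning the full slab encloses Q_enc = ρ·d·A.
Flux = 2EA ⇒ E = |ρ|d/(2ε₀), independent of distance outside.
E = (1.17×10^-3)(0.0677)/(2·8.85×10^-12) = 4.48×10^6 N/C.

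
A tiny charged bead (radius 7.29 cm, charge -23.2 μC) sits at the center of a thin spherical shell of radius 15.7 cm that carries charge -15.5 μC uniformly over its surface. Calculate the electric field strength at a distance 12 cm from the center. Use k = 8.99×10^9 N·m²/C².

Symmetry ⇒ E = E(r) r̂. Gaussian sphere of radius r = 12 cm (between the bodies, 7.29 cm < r < 15.7 cm).
The shell at 15.7 cm lies outside the Gaussian surface, so Q_enc = -23.2 μC = -2.32e-5 C.
Gauss's law: E·4πr² = Q_enc/ε₀.
E = k|Q_enc|/r² = (8.99×10^9)(2.32×10^-5)/(0.12)² = 1.45e7 N/C.

E ≈ 1.45×10^7 N/C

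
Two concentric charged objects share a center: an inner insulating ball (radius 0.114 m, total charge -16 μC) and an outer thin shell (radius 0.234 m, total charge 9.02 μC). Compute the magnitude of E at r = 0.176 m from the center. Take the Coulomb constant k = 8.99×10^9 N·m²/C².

|E| ≈ 4.64×10^6 N/C

Take a concentric spherical Gaussian surface of radius r = 0.176 m (between the bodies, 0.114 m < r < 0.234 m).
The shell at 0.234 m lies outside the Gaussian surface, so Q_enc = -16 μC = -1.60×10^-5 C.
Since E is radial and uniform over the Gaussian sphere, Φ = E·4πr² = Q_enc/ε₀.
E = k|Q_enc|/r² = (8.99×10^9)(1.60e-5)/(0.176)² = 4.64×10^6 N/C.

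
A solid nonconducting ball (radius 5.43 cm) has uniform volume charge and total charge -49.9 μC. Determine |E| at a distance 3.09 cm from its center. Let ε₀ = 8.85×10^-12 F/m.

Use a concentric Gaussian sphere at r = 3.09 cm (r < R).
For a uniform sphere the enclosed fraction is (r/R)³, so Q_enc = (-49.9 μC)(0.0309/0.0543)³ = -9.196×10^-6 C.
By Gauss's law, ∮E·dA = E·4πr² = Q_enc/ε₀.
E = |Q_enc|/(4πε₀r²) = (9.196e-6)/(4π·8.85×10^-12·(0.0309)²) = 8.66×10^7 N/C.

E = 8.66×10^7 V/m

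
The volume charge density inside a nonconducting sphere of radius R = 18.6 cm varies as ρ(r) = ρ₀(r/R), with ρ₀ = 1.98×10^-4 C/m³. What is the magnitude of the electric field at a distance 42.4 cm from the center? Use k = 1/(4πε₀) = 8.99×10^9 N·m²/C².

By spherical symmetry E is radial; choose a Gaussian sphere of radius r = 42.4 cm (r > R, all charge enclosed).
Q_enc = 4π ∫₀^R ρ₀(r'/R)^1 r'² dr' = 4πρ₀R³/4 = 4.003e-6 C.
Applying ∮E·dA = Q_enc/ε₀ with Φ = E(4πr²):
E = k|Q_enc|/r² = (8.99×10^9)(4.003×10^-6)/(0.424)² = 2.00e5 N/C.

|E| ≈ 2.00×10^5 N/C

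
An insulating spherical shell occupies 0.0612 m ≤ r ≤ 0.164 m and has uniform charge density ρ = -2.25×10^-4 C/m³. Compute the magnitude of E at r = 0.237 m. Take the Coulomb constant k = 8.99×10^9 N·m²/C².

6.31×10^5 N/C

By spherical symmetry E is radial; choose a Gaussian sphere of radius r = 0.237 m (r > 0.164 m, enclosing the whole shell).
Q_enc = ρ·(4π/3)(b³ − a³) = (-2.25e-4)·(4π/3)·((0.164)³ − (0.0612)³) = -3.941×10^-6 C.
Since E is radial and uniform over the Gaussian sphere, Φ = E·4πr² = Q_enc/ε₀.
E = k|Q_enc|/r² = (8.99×10^9)(3.941e-6)/(0.237)² = 6.31×10^5 N/C.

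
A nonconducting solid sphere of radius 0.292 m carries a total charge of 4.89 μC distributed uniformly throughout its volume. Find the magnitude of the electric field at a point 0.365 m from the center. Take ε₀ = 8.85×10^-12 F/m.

|E| = 3.30e5 N/C

By spherical symmetry E is radial; choose a Gaussian sphere of radius r = 0.365 m (r > R, so the entire charge is enclosed).
Q_enc = 4.89 μC = 4.89e-6 C.
Gauss's law: E·4πr² = Q_enc/ε₀.
E = |Q_enc|/(4πε₀r²) = (4.89×10^-6)/(4π·8.85×10^-12·(0.365)²) = 3.30×10^5 N/C.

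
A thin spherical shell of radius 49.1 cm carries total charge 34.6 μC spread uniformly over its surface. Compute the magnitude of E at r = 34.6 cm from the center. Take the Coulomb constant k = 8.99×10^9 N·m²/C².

Use a concentric Gaussian sphere at r = 34.6 cm (inside the shell, r < 49.1 cm).
All the charge is outside the Gaussian surface: Q_enc = 0, hence E = 0 everywhere inside the shell.

|E| = 0 N/C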